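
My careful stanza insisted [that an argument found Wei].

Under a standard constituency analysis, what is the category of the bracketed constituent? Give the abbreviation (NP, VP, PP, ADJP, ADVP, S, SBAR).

SBAR

The span is built around the complementizer "that" — a subordinate clause (SBAR).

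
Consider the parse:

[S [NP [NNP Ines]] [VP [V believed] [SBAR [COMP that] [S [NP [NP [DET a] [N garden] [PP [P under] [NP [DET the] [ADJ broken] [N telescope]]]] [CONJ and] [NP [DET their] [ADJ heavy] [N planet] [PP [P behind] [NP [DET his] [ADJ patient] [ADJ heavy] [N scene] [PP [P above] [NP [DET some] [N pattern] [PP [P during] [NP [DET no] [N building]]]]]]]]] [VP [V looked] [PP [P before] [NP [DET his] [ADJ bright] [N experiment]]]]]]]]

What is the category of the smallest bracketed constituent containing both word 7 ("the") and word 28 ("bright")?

Word 7 lies under S → VP → SBAR → S → NP → NP → PP → NP → DET; word 28 lies under S → VP → SBAR → S → VP → PP → NP → ADJ. The lowest shared node is the S.

S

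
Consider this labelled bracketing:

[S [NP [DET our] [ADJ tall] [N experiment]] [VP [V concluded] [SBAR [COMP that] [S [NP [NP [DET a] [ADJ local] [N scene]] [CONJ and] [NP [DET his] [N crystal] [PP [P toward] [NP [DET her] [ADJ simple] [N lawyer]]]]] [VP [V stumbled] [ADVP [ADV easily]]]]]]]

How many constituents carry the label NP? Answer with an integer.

The NP constituents are: [NP our tall experiment]; [NP a local scene and his crystal toward her simple lawyer]; [NP a local scene]; [NP his crystal toward her simple lawyer]; [NP her simple lawyer]. Total: 5.

5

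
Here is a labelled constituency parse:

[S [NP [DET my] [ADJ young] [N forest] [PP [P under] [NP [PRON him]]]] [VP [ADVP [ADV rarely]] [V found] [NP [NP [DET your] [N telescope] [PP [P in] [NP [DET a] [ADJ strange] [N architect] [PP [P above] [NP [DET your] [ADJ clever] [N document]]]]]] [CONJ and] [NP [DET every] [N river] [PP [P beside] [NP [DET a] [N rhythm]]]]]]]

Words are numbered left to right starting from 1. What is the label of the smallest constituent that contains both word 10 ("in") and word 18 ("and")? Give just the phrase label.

The smallest bracket enclosing both words is [NP your telescope in a strange architect above your clever document and every river beside a rhythm], so the label is NP.

NP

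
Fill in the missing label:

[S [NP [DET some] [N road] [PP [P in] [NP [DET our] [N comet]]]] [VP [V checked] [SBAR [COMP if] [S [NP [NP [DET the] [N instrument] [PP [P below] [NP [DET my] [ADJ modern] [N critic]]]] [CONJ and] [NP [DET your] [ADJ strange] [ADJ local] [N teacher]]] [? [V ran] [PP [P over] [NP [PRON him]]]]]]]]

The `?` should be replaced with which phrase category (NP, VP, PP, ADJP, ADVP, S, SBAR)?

VP

The `?` node immediately contains: V 'ran', PP. That is the internal structure of a verb phrase, so the label is VP.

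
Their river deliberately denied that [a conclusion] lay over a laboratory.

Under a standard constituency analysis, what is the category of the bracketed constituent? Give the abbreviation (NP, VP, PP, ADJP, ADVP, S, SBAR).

"conclusion" is the head of the bracketed span, so the span is a noun phrase: NP.

NP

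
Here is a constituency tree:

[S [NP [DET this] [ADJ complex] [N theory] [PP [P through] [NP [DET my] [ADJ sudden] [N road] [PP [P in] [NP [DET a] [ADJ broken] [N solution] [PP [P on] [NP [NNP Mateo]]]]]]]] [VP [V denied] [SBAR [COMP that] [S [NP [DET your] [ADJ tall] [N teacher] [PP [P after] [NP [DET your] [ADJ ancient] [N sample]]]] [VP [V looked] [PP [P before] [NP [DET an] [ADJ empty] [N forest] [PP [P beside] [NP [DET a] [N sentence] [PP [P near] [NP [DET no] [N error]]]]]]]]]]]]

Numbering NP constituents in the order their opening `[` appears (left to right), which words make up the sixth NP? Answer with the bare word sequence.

your ancient sample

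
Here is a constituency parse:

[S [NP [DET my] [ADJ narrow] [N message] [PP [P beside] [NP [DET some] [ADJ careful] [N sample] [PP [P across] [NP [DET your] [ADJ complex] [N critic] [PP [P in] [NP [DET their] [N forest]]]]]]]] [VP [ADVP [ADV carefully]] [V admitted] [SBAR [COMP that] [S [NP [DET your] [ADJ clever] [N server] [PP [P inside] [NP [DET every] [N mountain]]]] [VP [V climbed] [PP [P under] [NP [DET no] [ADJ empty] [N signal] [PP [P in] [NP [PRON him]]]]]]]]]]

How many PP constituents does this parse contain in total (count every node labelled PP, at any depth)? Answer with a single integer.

Listing each PP by its span: [PP beside some careful sample across your complex critic in their forest]; [PP across your complex critic in their forest]; [PP in their forest]; [PP inside every mountain]; [PP under no empty signal in him]; [PP in him] — that makes 6.

6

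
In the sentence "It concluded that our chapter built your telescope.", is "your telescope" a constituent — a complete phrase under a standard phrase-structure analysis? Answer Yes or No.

"your telescope" is exactly the noun phrase [NP your telescope], a complete constituent.

Yes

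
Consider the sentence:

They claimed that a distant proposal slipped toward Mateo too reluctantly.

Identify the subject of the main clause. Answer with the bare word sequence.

The subject of the main clause is the NP immediately before the verb "claimed": "they".

they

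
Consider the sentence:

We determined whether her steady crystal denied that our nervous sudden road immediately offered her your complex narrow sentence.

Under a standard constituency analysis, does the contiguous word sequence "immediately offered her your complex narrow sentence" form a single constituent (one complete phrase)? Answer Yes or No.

Yes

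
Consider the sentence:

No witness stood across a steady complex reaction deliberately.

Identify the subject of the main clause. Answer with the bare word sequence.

The subject of the main clause is the NP immediately before the verb "stood": "no witness".

no witness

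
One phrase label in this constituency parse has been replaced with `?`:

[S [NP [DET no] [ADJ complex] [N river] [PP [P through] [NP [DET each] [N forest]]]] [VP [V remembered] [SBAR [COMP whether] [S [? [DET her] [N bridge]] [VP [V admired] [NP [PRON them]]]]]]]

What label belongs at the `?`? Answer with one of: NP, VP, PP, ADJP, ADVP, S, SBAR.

The `?` node immediately contains: DET 'her', N 'bridge'. That is the internal structure of a noun phrase, so the label is NP.

NP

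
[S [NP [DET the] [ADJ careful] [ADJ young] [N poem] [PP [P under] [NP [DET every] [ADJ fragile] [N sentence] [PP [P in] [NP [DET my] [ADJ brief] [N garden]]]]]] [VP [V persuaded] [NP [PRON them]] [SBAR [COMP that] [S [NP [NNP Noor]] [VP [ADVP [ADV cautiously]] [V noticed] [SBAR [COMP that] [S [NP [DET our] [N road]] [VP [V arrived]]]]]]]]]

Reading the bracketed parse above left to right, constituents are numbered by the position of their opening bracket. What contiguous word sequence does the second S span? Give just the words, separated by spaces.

Noor cautiously noticed that our road arrived

The S opening brackets appear, in order, over: "the careful young poem under every fragile sentence in my brief garden persuaded them that Noor cautiously noticed that our road arrived"; "Noor cautiously noticed that our road arrived"; "our road arrived". The second one spans "Noor cautiously noticed that our road arrived".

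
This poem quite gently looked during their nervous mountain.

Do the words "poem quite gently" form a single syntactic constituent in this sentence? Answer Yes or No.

"poem" belongs to the noun phrase "this poem" while "gently" belongs to the verb phrase "quite gently looked during their nervous mountain"; a span that runs across that boundary is not a single phrase.

No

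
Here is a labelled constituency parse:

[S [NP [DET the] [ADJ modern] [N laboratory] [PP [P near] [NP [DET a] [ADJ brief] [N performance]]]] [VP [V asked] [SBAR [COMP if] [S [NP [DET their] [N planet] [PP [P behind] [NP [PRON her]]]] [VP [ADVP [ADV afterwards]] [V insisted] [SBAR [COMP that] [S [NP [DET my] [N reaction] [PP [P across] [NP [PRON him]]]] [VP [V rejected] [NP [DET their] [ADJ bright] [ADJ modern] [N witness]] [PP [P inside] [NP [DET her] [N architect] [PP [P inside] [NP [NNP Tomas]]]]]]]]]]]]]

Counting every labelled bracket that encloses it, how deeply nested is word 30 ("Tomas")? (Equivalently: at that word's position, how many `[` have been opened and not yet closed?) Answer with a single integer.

13

The word sits inside NNP, which is inside NP, inside PP, inside NP, inside PP, inside VP, inside S, inside SBAR, inside VP, inside S, inside SBAR, inside VP, inside S — 13 brackets in all.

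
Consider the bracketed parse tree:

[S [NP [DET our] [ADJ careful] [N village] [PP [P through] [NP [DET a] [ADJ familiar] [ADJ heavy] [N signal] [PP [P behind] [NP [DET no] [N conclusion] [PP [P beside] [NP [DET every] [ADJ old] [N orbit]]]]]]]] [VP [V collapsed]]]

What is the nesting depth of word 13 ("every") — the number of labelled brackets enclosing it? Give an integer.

Counting open brackets not yet closed at "every": [S [NP [PP [NP [PP [NP [PP [NP [DET = 9.

9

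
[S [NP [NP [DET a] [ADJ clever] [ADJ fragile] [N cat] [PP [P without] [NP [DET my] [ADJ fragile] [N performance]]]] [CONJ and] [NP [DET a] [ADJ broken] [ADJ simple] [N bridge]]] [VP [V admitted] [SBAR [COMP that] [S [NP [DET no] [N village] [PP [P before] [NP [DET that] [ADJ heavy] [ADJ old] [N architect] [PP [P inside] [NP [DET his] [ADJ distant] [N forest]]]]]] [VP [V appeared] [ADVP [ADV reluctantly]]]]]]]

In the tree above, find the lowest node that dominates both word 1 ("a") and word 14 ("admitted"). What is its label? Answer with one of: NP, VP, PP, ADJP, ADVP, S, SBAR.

S

Both words fall inside [S a clever fragile cat without my fragile performance and a broken simple bridge admitted that no village before that heavy old architect inside his distant forest appeared reluctantly] (words 1–28), and no smaller constituent contains them both. Label: S.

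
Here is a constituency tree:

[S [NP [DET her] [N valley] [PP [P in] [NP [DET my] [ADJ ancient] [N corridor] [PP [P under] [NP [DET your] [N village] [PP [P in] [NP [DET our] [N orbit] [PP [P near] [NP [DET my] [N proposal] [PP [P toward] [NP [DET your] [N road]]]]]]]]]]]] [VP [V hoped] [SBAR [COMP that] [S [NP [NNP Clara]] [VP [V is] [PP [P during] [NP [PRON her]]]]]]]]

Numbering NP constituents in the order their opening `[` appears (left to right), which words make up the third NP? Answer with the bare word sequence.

your village in our orbit near my proposal toward your road

The NP opening brackets appear, in order, over: "her valley in my ancient corridor under your village in our orbit near my proposal toward your road"; "my ancient corridor under your village in our orbit near my proposal toward your road"; "your village in our orbit near my proposal toward your road"; "our orbit near my proposal toward your road"; "my proposal toward your road"; "your road"; "Clara"; "her". The third one spans "your village in our orbit near my proposal toward your road".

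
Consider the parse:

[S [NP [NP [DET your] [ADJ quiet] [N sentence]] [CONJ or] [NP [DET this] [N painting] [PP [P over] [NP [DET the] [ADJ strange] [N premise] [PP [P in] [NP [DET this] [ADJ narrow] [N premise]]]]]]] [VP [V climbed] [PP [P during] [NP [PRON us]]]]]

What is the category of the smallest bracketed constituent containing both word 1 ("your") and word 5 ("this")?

NP

Word 1 lies under S → NP → NP → DET; word 5 lies under S → NP → NP → DET. The lowest shared node is the NP.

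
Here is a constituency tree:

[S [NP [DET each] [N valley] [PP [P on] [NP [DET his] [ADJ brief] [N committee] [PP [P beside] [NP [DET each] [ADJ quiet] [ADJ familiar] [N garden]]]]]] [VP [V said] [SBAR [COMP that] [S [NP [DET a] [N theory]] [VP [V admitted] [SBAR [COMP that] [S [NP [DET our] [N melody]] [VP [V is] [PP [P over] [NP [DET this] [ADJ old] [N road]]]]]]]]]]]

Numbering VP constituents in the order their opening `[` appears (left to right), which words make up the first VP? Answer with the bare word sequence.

said that a theory admitted that our melody is over this old road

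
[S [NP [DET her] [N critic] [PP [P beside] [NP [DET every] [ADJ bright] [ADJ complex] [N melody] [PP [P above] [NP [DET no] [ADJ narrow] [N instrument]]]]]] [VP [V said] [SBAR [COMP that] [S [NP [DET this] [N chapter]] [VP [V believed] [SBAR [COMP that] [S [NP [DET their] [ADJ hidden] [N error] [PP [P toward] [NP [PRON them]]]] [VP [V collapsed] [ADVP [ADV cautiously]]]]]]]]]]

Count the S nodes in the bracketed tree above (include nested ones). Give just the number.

3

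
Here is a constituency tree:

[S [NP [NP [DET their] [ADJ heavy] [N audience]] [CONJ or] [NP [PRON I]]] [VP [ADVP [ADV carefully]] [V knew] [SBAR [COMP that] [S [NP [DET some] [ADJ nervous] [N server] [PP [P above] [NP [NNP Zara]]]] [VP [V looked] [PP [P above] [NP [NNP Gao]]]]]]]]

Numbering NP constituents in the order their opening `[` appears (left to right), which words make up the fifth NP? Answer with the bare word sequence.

In left-to-right order the NP constituents are "their heavy audience or I"; "their heavy audience"; "I"; "some nervous server above Zara"; "Zara"; "Gao". Number 5 is "Zara".

Zara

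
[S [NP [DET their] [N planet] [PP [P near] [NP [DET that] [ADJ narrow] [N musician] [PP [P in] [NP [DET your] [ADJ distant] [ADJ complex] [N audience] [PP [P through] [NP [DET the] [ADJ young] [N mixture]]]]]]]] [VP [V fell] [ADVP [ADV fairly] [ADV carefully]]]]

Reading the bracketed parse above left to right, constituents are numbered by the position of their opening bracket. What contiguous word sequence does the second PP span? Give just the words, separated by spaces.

In left-to-right order the PP constituents are "near that narrow musician in your distant complex audience through the young mixture"; "in your distant complex audience through the young mixture"; "through the young mixture". Number 2 is "in your distant complex audience through the young mixture".

in your distant complex audience through the young mixture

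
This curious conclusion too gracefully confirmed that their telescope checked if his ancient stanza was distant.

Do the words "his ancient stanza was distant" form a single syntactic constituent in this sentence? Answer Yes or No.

Yes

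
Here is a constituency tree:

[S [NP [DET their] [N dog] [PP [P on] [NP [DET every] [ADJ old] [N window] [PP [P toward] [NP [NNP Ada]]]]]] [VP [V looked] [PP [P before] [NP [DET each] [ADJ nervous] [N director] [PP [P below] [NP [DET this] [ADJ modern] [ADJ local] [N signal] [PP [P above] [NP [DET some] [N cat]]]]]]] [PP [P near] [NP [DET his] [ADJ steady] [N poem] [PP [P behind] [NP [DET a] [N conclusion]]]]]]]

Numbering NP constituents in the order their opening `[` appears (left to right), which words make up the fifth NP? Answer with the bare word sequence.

this modern local signal above some cat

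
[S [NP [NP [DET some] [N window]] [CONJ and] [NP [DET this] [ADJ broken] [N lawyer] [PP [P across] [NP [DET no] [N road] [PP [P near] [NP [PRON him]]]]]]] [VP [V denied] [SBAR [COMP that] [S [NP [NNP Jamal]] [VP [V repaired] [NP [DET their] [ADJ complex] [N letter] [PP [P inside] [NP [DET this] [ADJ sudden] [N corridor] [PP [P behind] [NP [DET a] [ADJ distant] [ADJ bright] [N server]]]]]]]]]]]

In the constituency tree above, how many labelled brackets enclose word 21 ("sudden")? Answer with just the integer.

9

Path from the root down to the word: S → VP → SBAR → S → VP → NP → PP → NP → ADJ. That is 9 enclosing brackets.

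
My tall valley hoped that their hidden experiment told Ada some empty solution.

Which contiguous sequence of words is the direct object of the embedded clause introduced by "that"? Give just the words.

some empty solution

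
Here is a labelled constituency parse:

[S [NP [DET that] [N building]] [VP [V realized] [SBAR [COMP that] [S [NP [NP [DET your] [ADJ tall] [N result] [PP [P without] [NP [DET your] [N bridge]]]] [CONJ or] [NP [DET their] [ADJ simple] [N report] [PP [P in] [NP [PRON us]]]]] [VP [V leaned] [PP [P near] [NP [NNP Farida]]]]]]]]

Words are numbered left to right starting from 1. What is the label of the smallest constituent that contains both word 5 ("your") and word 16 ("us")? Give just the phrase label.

NP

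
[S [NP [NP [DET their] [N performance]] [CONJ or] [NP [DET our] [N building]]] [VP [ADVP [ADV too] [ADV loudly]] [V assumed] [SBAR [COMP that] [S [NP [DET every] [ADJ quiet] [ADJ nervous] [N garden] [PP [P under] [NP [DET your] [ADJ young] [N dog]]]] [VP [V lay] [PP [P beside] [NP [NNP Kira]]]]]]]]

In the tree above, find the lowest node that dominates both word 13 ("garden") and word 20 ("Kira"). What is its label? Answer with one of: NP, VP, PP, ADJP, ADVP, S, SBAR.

S

Word 13 lies under S → VP → SBAR → S → NP → N; word 20 lies under S → VP → SBAR → S → VP → PP → NP → NNP. The lowest shared node is the S.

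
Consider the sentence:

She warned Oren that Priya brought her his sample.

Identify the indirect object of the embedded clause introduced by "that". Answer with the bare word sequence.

her

The verb of the embedded clause introduced by "that" is "brought"; its indirect object is the NP "her".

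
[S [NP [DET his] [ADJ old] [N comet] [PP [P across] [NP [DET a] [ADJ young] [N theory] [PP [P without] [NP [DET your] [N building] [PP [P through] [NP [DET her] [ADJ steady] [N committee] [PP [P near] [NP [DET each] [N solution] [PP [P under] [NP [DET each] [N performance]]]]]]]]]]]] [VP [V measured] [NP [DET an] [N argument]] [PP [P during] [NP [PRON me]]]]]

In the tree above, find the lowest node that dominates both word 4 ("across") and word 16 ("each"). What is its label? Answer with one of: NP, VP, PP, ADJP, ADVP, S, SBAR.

PP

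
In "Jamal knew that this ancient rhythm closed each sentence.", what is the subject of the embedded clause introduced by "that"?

The subject of the embedded clause introduced by "that" is the NP immediately before the verb "closed": "this ancient rhythm".

this ancient rhythm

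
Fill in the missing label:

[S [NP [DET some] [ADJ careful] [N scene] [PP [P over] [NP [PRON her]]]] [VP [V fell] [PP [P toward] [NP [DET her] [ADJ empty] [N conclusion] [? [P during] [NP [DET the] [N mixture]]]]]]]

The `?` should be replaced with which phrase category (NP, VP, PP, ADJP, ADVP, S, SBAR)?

A constituent whose immediate children are P 'during', NP is a prepositional phrase: PP.

PP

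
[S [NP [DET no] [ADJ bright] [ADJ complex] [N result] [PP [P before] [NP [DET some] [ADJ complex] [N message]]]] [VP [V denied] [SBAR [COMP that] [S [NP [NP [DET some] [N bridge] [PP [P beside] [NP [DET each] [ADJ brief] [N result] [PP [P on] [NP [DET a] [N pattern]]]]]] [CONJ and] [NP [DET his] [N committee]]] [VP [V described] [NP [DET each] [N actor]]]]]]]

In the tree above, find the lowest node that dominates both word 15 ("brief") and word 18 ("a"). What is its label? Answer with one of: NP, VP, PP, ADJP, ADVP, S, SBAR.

NP

Word 15 lies under S → VP → SBAR → S → NP → NP → PP → NP → ADJ; word 18 lies under S → VP → SBAR → S → NP → NP → PP → NP → PP → NP → DET. The lowest shared node is the NP.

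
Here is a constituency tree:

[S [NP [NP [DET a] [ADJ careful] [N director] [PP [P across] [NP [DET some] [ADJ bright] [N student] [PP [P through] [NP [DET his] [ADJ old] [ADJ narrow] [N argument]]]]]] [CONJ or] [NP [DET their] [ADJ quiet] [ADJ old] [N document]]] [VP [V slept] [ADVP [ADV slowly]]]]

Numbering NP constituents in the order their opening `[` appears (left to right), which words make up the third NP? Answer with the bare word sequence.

some bright student through his old narrow argument

Opening `[NP` markers occur at word positions 1, 1, 5, 9, 14; the third of these opens the constituent [NP some bright student through his old narrow argument].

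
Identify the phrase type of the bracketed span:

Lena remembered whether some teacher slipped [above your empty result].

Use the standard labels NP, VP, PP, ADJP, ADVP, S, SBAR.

PP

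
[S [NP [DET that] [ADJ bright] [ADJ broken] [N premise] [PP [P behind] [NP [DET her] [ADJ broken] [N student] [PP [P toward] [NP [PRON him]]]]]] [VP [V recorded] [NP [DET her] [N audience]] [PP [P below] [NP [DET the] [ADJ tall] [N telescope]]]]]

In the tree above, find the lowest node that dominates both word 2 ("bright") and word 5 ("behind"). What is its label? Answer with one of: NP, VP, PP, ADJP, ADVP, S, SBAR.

NP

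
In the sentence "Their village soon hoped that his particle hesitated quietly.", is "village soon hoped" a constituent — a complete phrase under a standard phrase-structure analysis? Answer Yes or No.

The sequence begins inside the noun phrase "their village" and ends inside the verb phrase "soon hoped that his particle hesitated quietly"; it crosses a phrase boundary, so no single node in the tree spans exactly those words.

No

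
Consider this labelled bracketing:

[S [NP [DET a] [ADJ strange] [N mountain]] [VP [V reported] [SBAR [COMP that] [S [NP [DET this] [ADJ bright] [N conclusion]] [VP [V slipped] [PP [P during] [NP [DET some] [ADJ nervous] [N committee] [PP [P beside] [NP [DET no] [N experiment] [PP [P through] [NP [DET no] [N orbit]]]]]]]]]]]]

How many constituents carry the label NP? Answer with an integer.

5

The NP constituents are: [NP a strange mountain]; [NP this bright conclusion]; [NP some nervous committee beside no experiment through no orbit]; [NP no experiment through no orbit]; [NP no orbit]. Total: 5.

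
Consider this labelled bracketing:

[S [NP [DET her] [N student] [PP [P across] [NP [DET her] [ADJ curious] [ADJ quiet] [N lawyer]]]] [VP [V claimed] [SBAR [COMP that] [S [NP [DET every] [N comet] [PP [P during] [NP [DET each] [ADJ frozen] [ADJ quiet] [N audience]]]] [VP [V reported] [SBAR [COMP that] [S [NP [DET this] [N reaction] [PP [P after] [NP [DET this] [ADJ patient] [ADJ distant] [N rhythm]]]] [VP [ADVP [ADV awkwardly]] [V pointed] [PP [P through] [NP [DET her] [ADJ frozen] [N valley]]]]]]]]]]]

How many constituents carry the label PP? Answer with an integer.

Listing each PP by its span: [PP across her curious quiet lawyer]; [PP during each frozen quiet audience]; [PP after this patient distant rhythm]; [PP through her frozen valley] — that makes 4.

4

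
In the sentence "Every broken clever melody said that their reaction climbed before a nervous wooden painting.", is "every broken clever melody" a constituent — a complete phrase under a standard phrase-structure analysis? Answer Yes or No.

Yes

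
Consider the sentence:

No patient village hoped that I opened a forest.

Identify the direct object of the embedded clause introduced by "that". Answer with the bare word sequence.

a forest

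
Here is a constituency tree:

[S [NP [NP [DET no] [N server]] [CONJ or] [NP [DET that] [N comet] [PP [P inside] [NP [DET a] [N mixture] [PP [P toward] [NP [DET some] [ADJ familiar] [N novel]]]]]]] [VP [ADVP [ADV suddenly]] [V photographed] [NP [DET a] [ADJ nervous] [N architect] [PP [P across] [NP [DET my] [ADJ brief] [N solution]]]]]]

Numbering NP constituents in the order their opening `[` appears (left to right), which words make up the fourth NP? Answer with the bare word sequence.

a mixture toward some familiar novel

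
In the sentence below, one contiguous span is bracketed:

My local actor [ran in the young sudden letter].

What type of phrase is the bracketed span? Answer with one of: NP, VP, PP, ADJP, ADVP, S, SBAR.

VP

"ran" is the head of the bracketed span, so the span is a verb phrase: VP.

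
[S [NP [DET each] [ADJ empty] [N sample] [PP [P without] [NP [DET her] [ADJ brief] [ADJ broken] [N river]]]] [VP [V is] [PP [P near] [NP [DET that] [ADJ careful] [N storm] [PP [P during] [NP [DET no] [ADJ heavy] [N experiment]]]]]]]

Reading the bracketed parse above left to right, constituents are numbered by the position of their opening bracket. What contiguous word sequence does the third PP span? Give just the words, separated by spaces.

during no heavy experiment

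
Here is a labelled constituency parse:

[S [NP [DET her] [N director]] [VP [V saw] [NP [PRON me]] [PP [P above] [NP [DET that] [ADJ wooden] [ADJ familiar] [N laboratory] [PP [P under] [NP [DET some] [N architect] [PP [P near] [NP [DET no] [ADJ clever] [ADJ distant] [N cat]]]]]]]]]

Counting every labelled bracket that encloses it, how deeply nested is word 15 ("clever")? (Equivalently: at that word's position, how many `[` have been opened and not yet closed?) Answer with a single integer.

Path from the root down to the word: S → VP → PP → NP → PP → NP → PP → NP → ADJ. That is 9 enclosing brackets.

9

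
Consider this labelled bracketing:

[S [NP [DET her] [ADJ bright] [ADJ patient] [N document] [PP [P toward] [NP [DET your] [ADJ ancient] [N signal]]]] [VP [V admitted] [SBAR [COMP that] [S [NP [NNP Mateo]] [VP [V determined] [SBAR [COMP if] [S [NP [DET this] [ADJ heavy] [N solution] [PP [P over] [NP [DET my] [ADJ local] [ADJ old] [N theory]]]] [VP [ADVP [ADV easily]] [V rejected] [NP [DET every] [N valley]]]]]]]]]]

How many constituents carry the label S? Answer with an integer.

Listing each S by its span: [S her bright patient document toward your ancient signal admitted that Mateo determined if this heavy solution over my local old theory easily rejected every valley]; [S Mateo determined if this heavy solution over my local old theory easily rejected every valley]; [S this heavy solution over my local old theory easily rejected every valley] — that makes 3.

3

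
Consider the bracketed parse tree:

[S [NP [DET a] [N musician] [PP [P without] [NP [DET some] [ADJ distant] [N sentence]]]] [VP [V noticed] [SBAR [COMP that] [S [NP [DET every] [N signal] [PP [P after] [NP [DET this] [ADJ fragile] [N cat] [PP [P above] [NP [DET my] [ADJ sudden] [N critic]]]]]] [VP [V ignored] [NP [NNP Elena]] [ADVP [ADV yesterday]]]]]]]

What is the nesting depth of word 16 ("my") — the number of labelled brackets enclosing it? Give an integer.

10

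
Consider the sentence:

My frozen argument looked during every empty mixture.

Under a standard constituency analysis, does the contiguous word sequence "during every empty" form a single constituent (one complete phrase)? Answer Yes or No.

No

The sequence begins inside the preposition "during" and ends inside the noun phrase "every empty mixture"; it crosses a phrase boundary, so no single node in the tree spans exactly those words.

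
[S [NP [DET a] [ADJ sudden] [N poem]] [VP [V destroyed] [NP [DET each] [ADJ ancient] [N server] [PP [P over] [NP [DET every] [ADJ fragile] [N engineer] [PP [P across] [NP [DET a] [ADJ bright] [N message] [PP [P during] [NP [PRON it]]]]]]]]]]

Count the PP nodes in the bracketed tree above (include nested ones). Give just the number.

3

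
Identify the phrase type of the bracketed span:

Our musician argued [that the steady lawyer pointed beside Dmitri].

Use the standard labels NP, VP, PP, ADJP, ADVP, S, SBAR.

The span is built around the complementizer "that" — a subordinate clause (SBAR).

SBAR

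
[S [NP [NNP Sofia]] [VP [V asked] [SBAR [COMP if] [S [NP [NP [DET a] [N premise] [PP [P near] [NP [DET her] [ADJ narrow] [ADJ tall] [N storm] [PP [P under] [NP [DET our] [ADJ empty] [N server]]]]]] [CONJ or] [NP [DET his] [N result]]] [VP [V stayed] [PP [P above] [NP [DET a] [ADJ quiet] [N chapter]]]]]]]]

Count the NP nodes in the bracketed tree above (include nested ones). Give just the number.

The NP constituents are: [NP Sofia]; [NP a premise near her narrow tall storm under our empty server or his result]; [NP a premise near her narrow tall storm under our empty server]; [NP her narrow tall storm under our empty server]; [NP our empty server]; [NP his result] …. Total: 7.

7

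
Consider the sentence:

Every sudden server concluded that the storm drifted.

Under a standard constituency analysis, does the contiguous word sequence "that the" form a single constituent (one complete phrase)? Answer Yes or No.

The sequence begins inside the complementizer "that" and ends inside the clause "the storm drifted"; it crosses a phrase boundary, so no single node in the tree spans exactly those words.

No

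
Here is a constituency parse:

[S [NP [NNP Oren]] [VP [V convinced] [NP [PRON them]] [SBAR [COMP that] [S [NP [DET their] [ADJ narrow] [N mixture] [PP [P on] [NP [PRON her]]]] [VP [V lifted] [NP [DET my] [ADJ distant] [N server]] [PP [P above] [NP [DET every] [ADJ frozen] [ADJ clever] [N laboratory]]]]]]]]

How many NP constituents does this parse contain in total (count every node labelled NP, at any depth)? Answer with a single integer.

6

Listing each NP by its span: [NP Oren]; [NP them]; [NP their narrow mixture on her]; [NP her]; [NP my distant server]; [NP every frozen clever laboratory] — that makes 6.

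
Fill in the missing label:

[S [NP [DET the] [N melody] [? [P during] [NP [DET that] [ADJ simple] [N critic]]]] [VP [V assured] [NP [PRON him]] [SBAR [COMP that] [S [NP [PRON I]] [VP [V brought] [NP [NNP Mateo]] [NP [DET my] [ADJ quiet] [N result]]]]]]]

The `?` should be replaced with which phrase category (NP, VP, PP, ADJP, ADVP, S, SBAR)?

PP

A constituent whose immediate children are P 'during', NP is a prepositional phrase: PP.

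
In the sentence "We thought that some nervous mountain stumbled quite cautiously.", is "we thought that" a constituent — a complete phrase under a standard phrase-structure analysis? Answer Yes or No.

No

The sequence begins inside the noun phrase "we" and ends inside the verb phrase "thought that some nervous mountain stumbled quite cautiously"; it crosses a phrase boundary, so no single node in the tree spans exactly those words.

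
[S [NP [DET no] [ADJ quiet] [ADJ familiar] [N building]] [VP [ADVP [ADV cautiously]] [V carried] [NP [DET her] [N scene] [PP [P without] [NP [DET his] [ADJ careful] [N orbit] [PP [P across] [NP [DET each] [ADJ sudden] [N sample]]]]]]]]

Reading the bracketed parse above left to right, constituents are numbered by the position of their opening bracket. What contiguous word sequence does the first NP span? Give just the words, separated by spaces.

no quiet familiar building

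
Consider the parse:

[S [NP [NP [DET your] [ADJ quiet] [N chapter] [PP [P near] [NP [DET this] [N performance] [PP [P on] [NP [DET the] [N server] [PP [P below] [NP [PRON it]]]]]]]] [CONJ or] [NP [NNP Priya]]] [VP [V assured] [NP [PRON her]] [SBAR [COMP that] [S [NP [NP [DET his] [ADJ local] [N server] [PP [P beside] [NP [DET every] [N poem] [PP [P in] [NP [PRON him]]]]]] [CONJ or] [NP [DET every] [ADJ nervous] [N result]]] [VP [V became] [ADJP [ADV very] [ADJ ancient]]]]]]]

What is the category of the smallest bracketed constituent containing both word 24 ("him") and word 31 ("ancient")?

S

Word 24 lies under S → VP → SBAR → S → NP → NP → PP → NP → PP → NP → PRON; word 31 lies under S → VP → SBAR → S → VP → ADJP → ADJ. The lowest shared node is the S.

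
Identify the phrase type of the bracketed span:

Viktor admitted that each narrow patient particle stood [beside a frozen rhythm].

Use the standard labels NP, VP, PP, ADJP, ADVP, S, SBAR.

PP

The bracketed span "beside a frozen rhythm" is headed by "beside", making it a prepositional phrase (PP).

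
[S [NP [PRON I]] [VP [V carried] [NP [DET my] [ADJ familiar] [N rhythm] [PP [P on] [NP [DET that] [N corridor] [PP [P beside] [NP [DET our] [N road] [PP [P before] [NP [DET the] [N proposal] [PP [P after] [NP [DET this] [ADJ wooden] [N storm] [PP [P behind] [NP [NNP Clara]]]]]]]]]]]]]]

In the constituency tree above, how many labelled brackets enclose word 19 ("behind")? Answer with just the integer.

13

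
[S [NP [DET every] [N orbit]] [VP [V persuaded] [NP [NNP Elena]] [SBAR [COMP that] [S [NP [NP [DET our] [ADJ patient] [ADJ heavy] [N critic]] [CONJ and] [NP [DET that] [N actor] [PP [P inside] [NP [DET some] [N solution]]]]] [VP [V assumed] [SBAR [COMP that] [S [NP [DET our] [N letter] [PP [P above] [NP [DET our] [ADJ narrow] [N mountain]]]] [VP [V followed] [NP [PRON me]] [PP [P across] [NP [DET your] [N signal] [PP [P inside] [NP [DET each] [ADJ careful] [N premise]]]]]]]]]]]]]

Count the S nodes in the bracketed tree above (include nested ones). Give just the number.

3

The S constituents are: [S every orbit persuaded Elena that our patient heavy critic and that actor inside some solution assumed that our letter above our narrow mountain followed me across your signal inside each careful premise]; [S our patient heavy critic and that actor inside some solution assumed that our letter above our narrow mountain followed me across your signal inside each careful premise]; [S our letter above our narrow mountain followed me across your signal inside each careful premise]. Total: 3.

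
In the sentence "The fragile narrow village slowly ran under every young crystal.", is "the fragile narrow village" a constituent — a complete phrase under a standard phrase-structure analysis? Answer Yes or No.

"the fragile narrow village" is exactly the noun phrase [NP the fragile narrow village], a complete constituent.

Yes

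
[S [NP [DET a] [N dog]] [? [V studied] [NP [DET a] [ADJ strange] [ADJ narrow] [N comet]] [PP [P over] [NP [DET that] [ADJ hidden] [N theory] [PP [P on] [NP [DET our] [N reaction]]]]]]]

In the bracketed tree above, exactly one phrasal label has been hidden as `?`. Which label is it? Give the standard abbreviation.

VP

The `?` node immediately contains: V 'studied', NP, PP. That is the internal structure of a verb phrase, so the label is VP.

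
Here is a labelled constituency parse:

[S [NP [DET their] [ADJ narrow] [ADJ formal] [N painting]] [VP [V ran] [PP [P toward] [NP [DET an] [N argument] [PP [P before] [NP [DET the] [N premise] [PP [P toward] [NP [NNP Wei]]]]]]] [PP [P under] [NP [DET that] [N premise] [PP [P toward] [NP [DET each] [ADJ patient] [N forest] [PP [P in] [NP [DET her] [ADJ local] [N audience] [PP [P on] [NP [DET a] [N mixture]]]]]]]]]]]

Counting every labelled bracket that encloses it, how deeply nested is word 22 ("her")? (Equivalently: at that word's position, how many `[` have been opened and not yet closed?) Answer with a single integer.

9

Path from the root down to the word: S → VP → PP → NP → PP → NP → PP → NP → DET. That is 9 enclosing brackets.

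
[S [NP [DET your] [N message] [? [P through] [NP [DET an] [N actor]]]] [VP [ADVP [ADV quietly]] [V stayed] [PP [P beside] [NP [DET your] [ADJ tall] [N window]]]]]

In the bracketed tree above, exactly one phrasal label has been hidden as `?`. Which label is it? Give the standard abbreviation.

PP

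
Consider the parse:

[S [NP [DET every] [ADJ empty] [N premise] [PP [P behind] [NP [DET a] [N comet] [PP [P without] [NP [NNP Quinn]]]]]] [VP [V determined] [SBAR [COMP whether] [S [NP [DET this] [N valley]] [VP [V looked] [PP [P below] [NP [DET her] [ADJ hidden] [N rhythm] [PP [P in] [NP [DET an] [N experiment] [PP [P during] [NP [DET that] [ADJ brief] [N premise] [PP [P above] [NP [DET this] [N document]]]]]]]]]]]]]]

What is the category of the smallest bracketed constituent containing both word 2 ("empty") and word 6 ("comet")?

NP

Word 2 lies under S → NP → ADJ; word 6 lies under S → NP → PP → NP → N. The lowest shared node is the NP.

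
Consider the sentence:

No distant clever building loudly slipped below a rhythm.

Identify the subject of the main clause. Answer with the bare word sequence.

no distant clever building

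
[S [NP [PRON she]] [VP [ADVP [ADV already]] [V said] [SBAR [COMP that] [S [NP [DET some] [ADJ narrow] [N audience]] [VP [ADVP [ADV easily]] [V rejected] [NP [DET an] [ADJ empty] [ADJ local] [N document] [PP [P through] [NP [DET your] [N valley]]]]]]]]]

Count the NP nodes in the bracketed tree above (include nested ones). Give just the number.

4

Listing each NP by its span: [NP she]; [NP some narrow audience]; [NP an empty local document through your valley]; [NP your valley] — that makes 4.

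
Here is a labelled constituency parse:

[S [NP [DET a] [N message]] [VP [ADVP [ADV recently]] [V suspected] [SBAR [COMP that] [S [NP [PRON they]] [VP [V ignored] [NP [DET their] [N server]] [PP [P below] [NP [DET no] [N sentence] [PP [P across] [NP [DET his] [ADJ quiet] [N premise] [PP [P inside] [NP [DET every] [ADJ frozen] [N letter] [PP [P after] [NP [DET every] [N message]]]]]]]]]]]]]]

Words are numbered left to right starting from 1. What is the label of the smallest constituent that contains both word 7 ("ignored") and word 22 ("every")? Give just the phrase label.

VP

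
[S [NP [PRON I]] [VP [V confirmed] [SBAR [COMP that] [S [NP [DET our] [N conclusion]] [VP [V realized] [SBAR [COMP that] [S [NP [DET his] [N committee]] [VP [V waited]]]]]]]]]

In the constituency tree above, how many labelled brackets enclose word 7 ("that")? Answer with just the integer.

7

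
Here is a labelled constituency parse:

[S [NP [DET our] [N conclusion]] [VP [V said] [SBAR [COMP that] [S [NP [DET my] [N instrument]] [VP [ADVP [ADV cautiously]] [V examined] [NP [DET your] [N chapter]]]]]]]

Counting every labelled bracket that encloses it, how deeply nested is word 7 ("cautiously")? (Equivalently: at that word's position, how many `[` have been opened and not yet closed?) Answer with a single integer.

7

The word sits inside ADV, which is inside ADVP, inside VP, inside S, inside SBAR, inside VP, inside S — 7 brackets in all.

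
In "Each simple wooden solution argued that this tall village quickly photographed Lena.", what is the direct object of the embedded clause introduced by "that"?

Lena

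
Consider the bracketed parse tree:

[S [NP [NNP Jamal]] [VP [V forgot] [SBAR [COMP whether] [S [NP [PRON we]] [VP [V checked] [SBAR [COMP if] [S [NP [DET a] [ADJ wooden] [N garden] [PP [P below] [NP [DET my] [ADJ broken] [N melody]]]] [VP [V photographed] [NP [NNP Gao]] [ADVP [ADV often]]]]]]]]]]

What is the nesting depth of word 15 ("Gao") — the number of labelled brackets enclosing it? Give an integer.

10

Path from the root down to the word: S → VP → SBAR → S → VP → SBAR → S → VP → NP → NNP. That is 10 enclosing brackets.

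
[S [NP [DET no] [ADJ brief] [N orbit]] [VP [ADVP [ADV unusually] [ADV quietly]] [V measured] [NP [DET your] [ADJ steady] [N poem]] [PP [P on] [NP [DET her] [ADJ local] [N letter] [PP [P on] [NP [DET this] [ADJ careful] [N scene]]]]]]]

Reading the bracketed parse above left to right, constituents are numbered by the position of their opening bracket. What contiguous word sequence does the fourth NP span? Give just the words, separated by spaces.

this careful scene

The NP opening brackets appear, in order, over: "no brief orbit"; "your steady poem"; "her local letter on this careful scene"; "this careful scene". The fourth one spans "this careful scene".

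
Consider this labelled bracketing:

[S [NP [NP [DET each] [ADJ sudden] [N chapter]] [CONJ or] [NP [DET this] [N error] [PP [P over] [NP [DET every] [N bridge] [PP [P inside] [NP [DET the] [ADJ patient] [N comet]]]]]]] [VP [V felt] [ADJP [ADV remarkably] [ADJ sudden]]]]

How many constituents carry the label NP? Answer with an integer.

5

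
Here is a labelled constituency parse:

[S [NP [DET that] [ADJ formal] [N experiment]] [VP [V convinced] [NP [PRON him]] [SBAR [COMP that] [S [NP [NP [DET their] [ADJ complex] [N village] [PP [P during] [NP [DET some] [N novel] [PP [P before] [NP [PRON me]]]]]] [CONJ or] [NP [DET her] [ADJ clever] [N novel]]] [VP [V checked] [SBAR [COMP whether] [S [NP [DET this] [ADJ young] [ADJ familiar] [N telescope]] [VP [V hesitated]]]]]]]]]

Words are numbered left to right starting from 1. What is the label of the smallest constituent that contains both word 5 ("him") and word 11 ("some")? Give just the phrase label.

The smallest bracket enclosing both words is [VP convinced him that their complex village during some novel before me or her clever novel checked whether this young familiar telescope hesitated], so the label is VP.

VP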